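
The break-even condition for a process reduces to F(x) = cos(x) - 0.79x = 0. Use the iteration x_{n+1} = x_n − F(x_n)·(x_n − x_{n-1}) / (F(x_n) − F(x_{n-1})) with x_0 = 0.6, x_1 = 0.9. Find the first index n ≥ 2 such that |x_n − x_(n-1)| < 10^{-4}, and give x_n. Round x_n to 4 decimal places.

F(0.6) = 0.351336, F(0.9) = -0.089390
x_2 = 0.900000 − (-0.089390)·(0.300000)/(-0.440726) = 0.839153;  |Δ| = 0.060847
F(0.839153) = 0.005163
x_3 = 0.839153 − 0.005163·(-0.060847)/(0.094553) = 0.842475;  |Δ| = 0.003323
F(0.842475) = 0.000062
x_4 = 0.842475 − 0.000062·(0.003323)/(-0.005101) = 0.842516;  |Δ| = 0.000041
|x_4 − x_3| = 0.000041 < 10^{-4}

n = 4, x_n = 0.8425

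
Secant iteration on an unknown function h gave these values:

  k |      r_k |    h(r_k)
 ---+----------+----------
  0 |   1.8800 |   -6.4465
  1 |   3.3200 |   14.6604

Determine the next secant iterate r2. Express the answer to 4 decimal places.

r2 = 3.3200 − 14.6604·(3.3200 − 1.8800) / (14.6604 − (-6.4465))
   = 3.3200 − (21.110976)/(21.106900) = 2.319807

2.3198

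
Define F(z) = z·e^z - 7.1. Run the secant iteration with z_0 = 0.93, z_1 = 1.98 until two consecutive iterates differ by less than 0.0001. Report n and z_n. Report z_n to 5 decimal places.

F(0.93) = -4.7429065, F(1.98) = 7.2406311
z_2 = 1.9800000 − 7.2406311·(1.0500000)/(11.9835376) = 1.3455744;  |Δ| = 0.6344256
F(1.3455744) = -1.9324668
z_3 = 1.3455744 − (-1.9324668)·(-0.6344256)/(-9.1730979) = 1.4792268;  |Δ| = 0.1336524
F(1.4792268) = -0.6068594
z_4 = 1.4792268 − (-0.6068594)·(0.1336524)/(1.3256074) = 1.5404125;  |Δ| = 0.0611857
F(1.5404125) = 0.0883577
z_5 = 1.5404125 − 0.0883577·(0.0611857)/(0.6952170) = 1.5326362;  |Δ| = 0.0077763
F(1.5326362) = -0.0033316
z_6 = 1.5326362 − (-0.0033316)·(-0.0077763)/(-0.0916893) = 1.5329187;  |Δ| = 0.0002826
F(1.5329187) = -0.0000174
z_7 = 1.5329187 − (-0.0000174)·(0.0002826)/(0.0033143) = 1.5329202;  |Δ| = 0.0000015
|z_7 − z_6| = 0.0000015 < 0.0001

n = 7, z_n = 1.53292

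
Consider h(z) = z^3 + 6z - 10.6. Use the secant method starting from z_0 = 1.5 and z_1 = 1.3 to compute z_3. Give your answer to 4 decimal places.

h(1.5) = 1.775000, h(1.3) = -0.603000
z_2 = 1.300000 − (-0.603000)·(1.300000 − 1.500000) / (-0.603000 − 1.775000) = 1.300000 − (0.120600)/(-2.378000) = 1.350715
h(1.350715) = -0.031425
z_3 = 1.350715 − (-0.031425)·(1.350715 − 1.300000) / (-0.031425 − (-0.603000)) = 1.350715 − (-0.001594)/(0.571575) = 1.353503

1.3535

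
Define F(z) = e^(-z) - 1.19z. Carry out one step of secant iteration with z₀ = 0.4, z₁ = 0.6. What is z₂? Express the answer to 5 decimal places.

0.50810

F(0.4) = 0.1943200, F(0.6) = -0.1651884
z₂ = 0.6000000 − (-0.1651884)·(0.6000000 − 0.4000000) / (-0.1651884 − 0.1943200) = 0.6000000 − (-0.0330377)/(-0.3595084) = 0.5081032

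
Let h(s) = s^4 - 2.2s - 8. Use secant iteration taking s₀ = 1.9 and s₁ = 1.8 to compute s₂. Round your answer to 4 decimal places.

h(1.9) = 0.852100, h(1.8) = -1.462400
s₂ = 1.800000 − (-1.462400)·(1.800000 − 1.900000) / (-1.462400 − 0.852100) = 1.800000 − (0.146240)/(-2.314500) = 1.863184

1.8632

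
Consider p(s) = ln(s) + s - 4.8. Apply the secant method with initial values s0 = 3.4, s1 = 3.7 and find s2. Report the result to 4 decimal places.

p(3.4) = -0.176225, p(3.7) = 0.208333
s2 = 3.700000 − 0.208333·(3.700000 − 3.400000) / (0.208333 − (-0.176225)) = 3.700000 − (0.062500)/(0.384557) = 3.537476

3.5375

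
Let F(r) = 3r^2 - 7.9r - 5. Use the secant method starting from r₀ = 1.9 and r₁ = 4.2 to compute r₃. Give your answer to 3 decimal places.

F(1.9) = -9.18000, F(4.2) = 14.74000
r₂ = 4.20000 − 14.74000·(4.20000 − 1.90000) / (14.74000 − (-9.18000)) = 4.20000 − (33.90200)/(23.92000) = 2.78269
F(2.78269) = -3.75314
r₃ = 2.78269 − (-3.75314)·(2.78269 − 4.20000) / (-3.75314 − 14.74000) = 2.78269 − (5.31935)/(-18.49314) = 3.07033

3.070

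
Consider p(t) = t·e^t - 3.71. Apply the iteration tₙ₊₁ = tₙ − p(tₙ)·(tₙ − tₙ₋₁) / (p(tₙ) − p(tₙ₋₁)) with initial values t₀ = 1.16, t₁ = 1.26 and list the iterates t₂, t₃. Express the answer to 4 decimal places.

p(1.16) = -0.009677, p(1.26) = 0.732031
t₂ = 1.260000 − 0.732031·(1.260000 − 1.160000) / (0.732031 − (-0.009677)) = 1.260000 − (0.073203)/(0.741708) = 1.161305
p(1.161305) = -0.000679
t₃ = 1.161305 − (-0.000679)·(1.161305 − 1.260000) / (-0.000679 − 0.732031) = 1.161305 − (0.000067)/(-0.732710) = 1.161396

1.1613, 1.1614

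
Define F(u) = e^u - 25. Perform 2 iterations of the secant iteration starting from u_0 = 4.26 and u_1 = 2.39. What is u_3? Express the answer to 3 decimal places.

F(4.26) = 45.80998, F(2.39) = -14.08651
u_2 = 2.39000 − (-14.08651)·(2.39000 − 4.26000) / (-14.08651 − 45.80998) = 2.39000 − (26.34177)/(-59.89649) = 2.82979
F(2.82979) = -8.05813
u_3 = 2.82979 − (-8.05813)·(2.82979 − 2.39000) / (-8.05813 − (-14.08651)) = 2.82979 − (-3.54387)/(6.02838) = 3.41765

3.418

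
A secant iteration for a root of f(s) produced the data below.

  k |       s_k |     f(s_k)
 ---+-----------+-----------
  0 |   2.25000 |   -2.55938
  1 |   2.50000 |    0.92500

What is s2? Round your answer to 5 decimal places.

s2 = 2.50000 − 0.92500·(2.50000 − 2.25000) / (0.92500 − (-2.55938))
   = 2.50000 − (0.2312500)/(3.4843800) = 2.4336324

2.43363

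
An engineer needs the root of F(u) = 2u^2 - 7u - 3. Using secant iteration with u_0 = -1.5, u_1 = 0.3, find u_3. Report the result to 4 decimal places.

-0.4186

F(-1.5) = 12.000000, F(0.3) = -4.920000
u_2 = 0.300000 − (-4.920000)·(0.300000 − (-1.500000)) / (-4.920000 − 12.000000) = 0.300000 − (-8.856000)/(-16.920000) = -0.223404
F(-0.223404) = -1.336351
u_3 = -0.223404 − (-1.336351)·(-0.223404 − 0.300000) / (-1.336351 − (-4.920000)) = -0.223404 − (0.699452)/(3.583649) = -0.418583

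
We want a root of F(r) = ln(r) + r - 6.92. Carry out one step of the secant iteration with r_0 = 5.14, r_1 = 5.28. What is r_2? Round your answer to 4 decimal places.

F(5.14) = -0.142947, F(5.28) = 0.023926
r_2 = 5.280000 − 0.023926·(5.280000 − 5.140000) / (0.023926 − (-0.142947)) = 5.280000 − (0.003350)/(0.166873) = 5.259927

5.2599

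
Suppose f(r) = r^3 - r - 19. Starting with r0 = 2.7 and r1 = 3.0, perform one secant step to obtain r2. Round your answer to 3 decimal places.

2.786

f(2.7) = -2.01700, f(3.0) = 5.00000
r2 = 3.00000 − 5.00000·(3.00000 − 2.70000) / (5.00000 − (-2.01700)) = 3.00000 − (1.50000)/(7.01700) = 2.78623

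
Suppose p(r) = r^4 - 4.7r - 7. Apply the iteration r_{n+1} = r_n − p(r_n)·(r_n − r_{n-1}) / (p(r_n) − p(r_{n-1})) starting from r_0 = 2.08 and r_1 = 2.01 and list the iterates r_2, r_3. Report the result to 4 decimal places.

2.0142, 2.0145

p(2.08) = 1.941737, p(2.01) = -0.124592
r_2 = 2.010000 − (-0.124592)·(2.010000 − 2.080000) / (-0.124592 − 1.941737) = 2.010000 − (0.008721)/(-2.066329) = 2.014221
p(2.014221) = -0.006897
r_3 = 2.014221 − (-0.006897)·(2.014221 − 2.010000) / (-0.006897 − (-0.124592)) = 2.014221 − (-0.000029)/(0.117695) = 2.014468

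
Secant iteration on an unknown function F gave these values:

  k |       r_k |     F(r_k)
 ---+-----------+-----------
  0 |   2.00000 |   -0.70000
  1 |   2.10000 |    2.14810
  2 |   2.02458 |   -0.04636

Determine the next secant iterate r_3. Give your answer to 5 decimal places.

r_3 = 2.02458 − (-0.04636)·(2.02458 − 2.10000) / (-0.04636 − 2.14810)
   = 2.02458 − (0.0034965)/(-2.1944600) = 2.0261733

2.02617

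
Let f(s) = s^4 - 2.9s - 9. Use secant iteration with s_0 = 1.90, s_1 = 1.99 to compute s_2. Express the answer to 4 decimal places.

1.9557

f(1.90) = -1.477900, f(1.99) = 0.911392
s_2 = 1.990000 − 0.911392·(1.990000 − 1.900000) / (0.911392 − (-1.477900)) = 1.990000 − (0.082025)/(2.389292) = 1.955670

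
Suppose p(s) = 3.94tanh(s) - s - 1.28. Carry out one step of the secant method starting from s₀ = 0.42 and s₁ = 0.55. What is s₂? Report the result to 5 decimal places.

p(0.42) = -0.1360941, p(0.55) = 0.1420496
s₂ = 0.5500000 − 0.1420496·(0.5500000 − 0.4200000) / (0.1420496 − (-0.1360941)) = 0.5500000 − (0.0184665)/(0.2781437) = 0.4836082

0.48361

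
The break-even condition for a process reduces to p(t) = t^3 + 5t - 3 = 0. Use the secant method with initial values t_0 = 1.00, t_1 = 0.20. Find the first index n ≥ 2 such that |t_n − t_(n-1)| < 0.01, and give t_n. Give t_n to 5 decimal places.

n = 4, t_n = 0.56405

p(1.00) = 3.0000000, p(0.20) = -1.9920000
t_2 = 0.2000000 − (-1.9920000)·(-0.8000000)/(-4.9920000) = 0.5192308;  |Δ| = 0.3192308
p(0.5192308) = -0.2638612
t_3 = 0.5192308 − (-0.2638612)·(0.3192308)/(1.7281388) = 0.5679726;  |Δ| = 0.0487418
p(0.5679726) = 0.0230868
t_4 = 0.5679726 − 0.0230868·(0.0487418)/(0.2869481) = 0.5640510;  |Δ| = 0.0039216
|t_4 − t_3| = 0.0039216 < 0.01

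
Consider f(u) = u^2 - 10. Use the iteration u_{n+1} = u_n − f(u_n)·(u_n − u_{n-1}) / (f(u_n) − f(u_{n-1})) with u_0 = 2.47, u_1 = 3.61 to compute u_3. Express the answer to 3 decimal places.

3.159

f(2.47) = -3.89910, f(3.61) = 3.03210
u_2 = 3.61000 − 3.03210·(3.61000 − 2.47000) / (3.03210 − (-3.89910)) = 3.61000 − (3.45659)/(6.93120) = 3.11130
f(3.11130) = -0.31982
u_3 = 3.11130 − (-0.31982)·(3.11130 − 3.61000) / (-0.31982 − 3.03210) = 3.11130 − (0.15949)/(-3.35192) = 3.15888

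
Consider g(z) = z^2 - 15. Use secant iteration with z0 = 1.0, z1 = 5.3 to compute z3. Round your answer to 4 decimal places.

3.7640

g(1.0) = -14.000000, g(5.3) = 13.090000
z2 = 5.300000 − 13.090000·(5.300000 − 1.000000) / (13.090000 − (-14.000000)) = 5.300000 − (56.287000)/(27.090000) = 3.222222
g(3.222222) = -4.617284
z3 = 3.222222 − (-4.617284)·(3.222222 − 5.300000) / (-4.617284 − 13.090000) = 3.222222 − (9.593690)/(-17.707284) = 3.764016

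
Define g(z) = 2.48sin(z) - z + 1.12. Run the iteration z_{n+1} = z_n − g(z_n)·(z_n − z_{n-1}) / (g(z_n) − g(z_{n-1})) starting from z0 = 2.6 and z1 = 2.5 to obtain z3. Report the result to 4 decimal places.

g(2.6) = -0.201557, g(2.5) = 0.104211
z2 = 2.500000 − 0.104211·(2.500000 − 2.600000) / (0.104211 − (-0.201557)) = 2.500000 − (-0.010421)/(0.305768) = 2.534082
g(2.534082) = 0.001566
z3 = 2.534082 − 0.001566·(2.534082 − 2.500000) / (0.001566 − 0.104211) = 2.534082 − (0.000053)/(-0.102645) = 2.534602

2.5346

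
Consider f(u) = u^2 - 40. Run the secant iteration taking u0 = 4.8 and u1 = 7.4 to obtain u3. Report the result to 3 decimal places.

f(4.8) = -16.96000, f(7.4) = 14.76000
u2 = 7.40000 − 14.76000·(7.40000 − 4.80000) / (14.76000 − (-16.96000)) = 7.40000 − (38.37600)/(31.72000) = 6.19016
f(6.19016) = -1.68187
u3 = 6.19016 − (-1.68187)·(6.19016 − 7.40000) / (-1.68187 − 14.76000) = 6.19016 − (2.03479)/(-16.44187) = 6.31392

6.314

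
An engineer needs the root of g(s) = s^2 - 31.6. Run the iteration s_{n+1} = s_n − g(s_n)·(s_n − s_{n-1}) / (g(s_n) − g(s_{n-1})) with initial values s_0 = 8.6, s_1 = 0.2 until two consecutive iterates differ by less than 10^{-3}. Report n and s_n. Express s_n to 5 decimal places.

n = 8, s_n = 5.62139

g(8.6) = 42.3600000, g(0.2) = -31.5600000
s_2 = 0.2000000 − (-31.5600000)·(-8.4000000)/(-73.9200000) = 3.7863636;  |Δ| = 3.5863636
g(3.7863636) = -17.2634504
s_3 = 3.7863636 − (-17.2634504)·(3.5863636)/(14.2965496) = 8.1169897;  |Δ| = 4.3306261
g(8.1169897) = 34.2855224
s_4 = 8.1169897 − 34.2855224·(4.3306261)/(51.5489728) = 5.2366651;  |Δ| = 2.8803247
g(5.2366651) = -4.1773390
s_5 = 5.2366651 − (-4.1773390)·(-2.8803247)/(-38.4628614) = 5.5494887;  |Δ| = 0.3128236
g(5.5494887) = -0.8031750
s_6 = 5.5494887 − (-0.8031750)·(0.3128236)/(3.3741640) = 5.6239522;  |Δ| = 0.0744635
g(5.6239522) = 0.0288388
s_7 = 5.6239522 − 0.0288388·(0.0744635)/(0.8320138) = 5.6213712;  |Δ| = 0.0025810
g(5.6213712) = -0.0001855
s_8 = 5.6213712 − (-0.0001855)·(-0.0025810)/(-0.0290243) = 5.6213877;  |Δ| = 0.0000165
|s_8 − s_7| = 0.0000165 < 10^{-3}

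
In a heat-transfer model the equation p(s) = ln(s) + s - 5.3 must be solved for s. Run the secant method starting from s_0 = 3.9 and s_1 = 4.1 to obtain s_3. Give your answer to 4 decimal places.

p(3.9) = -0.039023, p(4.1) = 0.210987
s_2 = 4.100000 − 0.210987·(4.100000 − 3.900000) / (0.210987 − (-0.039023)) = 4.100000 − (0.042197)/(0.250010) = 3.931217
p(3.931217) = 0.000167
s_3 = 3.931217 − 0.000167·(3.931217 − 4.100000) / (0.000167 − 0.210987) = 3.931217 − (-0.000028)/(-0.210820) = 3.931084

3.9311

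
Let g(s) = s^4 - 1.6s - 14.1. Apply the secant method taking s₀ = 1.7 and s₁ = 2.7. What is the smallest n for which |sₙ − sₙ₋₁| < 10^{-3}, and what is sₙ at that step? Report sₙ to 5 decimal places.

n = 6, sₙ = 2.04139

g(1.7) = -8.4679000, g(2.7) = 34.7241000
s₂ = 2.7000000 − 34.7241000·(1.0000000)/(43.1920000) = 1.8960525;  |Δ| = 0.8039475
g(1.8960525) = -4.2095503
s₃ = 1.8960525 − (-4.2095503)·(-0.8039475)/(-38.9336503) = 1.9829762;  |Δ| = 0.0869237
g(1.9829762) = -1.8106068
s₄ = 1.9829762 − (-1.8106068)·(0.0869237)/(2.3989435) = 2.0485820;  |Δ| = 0.0656058
g(2.0485820) = 0.2344623
s₅ = 2.0485820 − 0.2344623·(0.0656058)/(2.0450691) = 2.0410605;  |Δ| = 0.0075216
g(2.0410605) = -0.0107411
s₆ = 2.0410605 − (-0.0107411)·(-0.0075216)/(-0.2452034) = 2.0413900;  |Δ| = 0.0003295
|s₆ − s₅| = 0.0003295 < 10^{-3}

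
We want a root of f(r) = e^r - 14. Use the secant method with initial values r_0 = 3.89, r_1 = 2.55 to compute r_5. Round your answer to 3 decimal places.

2.639

f(3.89) = 34.91089, f(2.55) = -1.19290
r_2 = 2.55000 − (-1.19290)·(2.55000 − 3.89000) / (-1.19290 − 34.91089) = 2.55000 − (1.59848)/(-36.10378) = 2.59427
f(2.59427) = -0.61313
r_3 = 2.59427 − (-0.61313)·(2.59427 − 2.55000) / (-0.61313 − (-1.19290)) = 2.59427 − (-0.02715)/(0.57977) = 2.64110
f(2.64110) = 0.02858
r_4 = 2.64110 − 0.02858·(2.64110 − 2.59427) / (0.02858 − (-0.61313)) = 2.64110 − (0.00134)/(0.64171) = 2.63901
f(2.63901) = -0.00064
r_5 = 2.63901 − (-0.00064)·(2.63901 − 2.64110) / (-0.00064 − 0.02858) = 2.63901 − (0.00000)/(-0.02922) = 2.63906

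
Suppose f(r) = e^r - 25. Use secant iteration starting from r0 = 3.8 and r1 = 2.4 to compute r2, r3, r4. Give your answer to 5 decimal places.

f(3.8) = 19.7011845, f(2.4) = -13.9768236
r2 = 2.4000000 − (-13.9768236)·(2.4000000 − 3.8000000) / (-13.9768236 − 19.7011845) = 2.4000000 − (19.5675531)/(-33.6780081) = 2.9810187
f(2.9810187) = -5.2921168
r3 = 2.9810187 − (-5.2921168)·(2.9810187 − 2.4000000) / (-5.2921168 − (-13.9768236)) = 2.9810187 − (-3.0748189)/(8.6847068) = 3.3350685
f(3.3350685) = 3.0803079
r4 = 3.3350685 − 3.0803079·(3.3350685 − 2.9810187) / (3.0803079 − (-5.2921168)) = 3.3350685 − (1.0905825)/(8.3724247) = 3.2048097

2.98102, 3.33507, 3.20481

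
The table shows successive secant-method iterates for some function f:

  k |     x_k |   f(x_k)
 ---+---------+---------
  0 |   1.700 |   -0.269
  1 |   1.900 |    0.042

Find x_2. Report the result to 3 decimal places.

x_2 = 1.900 − 0.042·(1.900 − 1.700) / (0.042 − (-0.269))
   = 1.900 − (0.00840)/(0.31100) = 1.87299

1.873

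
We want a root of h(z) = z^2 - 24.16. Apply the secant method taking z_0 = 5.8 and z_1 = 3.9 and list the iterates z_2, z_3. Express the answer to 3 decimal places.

4.823, 4.926

h(5.8) = 9.48000, h(3.9) = -8.95000
z_2 = 3.90000 − (-8.95000)·(3.90000 − 5.80000) / (-8.95000 − 9.48000) = 3.90000 − (17.00500)/(-18.43000) = 4.82268
h(4.82268) = -0.90175
z_3 = 4.82268 − (-0.90175)·(4.82268 − 3.90000) / (-0.90175 − (-8.95000)) = 4.82268 − (-0.83203)/(8.04825) = 4.92606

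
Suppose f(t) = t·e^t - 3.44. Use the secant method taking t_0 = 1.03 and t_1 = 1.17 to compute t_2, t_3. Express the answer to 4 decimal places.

f(1.03) = -0.554902, f(1.17) = 0.329731
t_2 = 1.170000 − 0.329731·(1.170000 − 1.030000) / (0.329731 − (-0.554902)) = 1.170000 − (0.046162)/(0.884634) = 1.117817
f(1.117817) = -0.021521
t_3 = 1.117817 − (-0.021521)·(1.117817 − 1.170000) / (-0.021521 − 0.329731) = 1.117817 − (0.001123)/(-0.351253) = 1.121015

1.1178, 1.1210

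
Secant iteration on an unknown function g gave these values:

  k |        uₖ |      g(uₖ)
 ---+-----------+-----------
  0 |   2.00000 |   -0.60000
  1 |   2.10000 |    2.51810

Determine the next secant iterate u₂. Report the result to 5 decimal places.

u₂ = 2.10000 − 2.51810·(2.10000 − 2.00000) / (2.51810 − (-0.60000))
   = 2.10000 − (0.2518100)/(3.1181000) = 2.0192425

2.01924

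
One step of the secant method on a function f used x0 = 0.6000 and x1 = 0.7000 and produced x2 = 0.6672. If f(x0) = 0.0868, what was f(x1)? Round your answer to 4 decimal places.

-0.0424

The secant line through (0.6000, 0.0868) and (0.7000, f(x1)) crosses zero at x2 = 0.6672.
So (0.6000, 0.0868), (0.7000, f(x1)), (0.6672, 0) are collinear:
f(x1) = 0.0868 · (0.7000 − 0.6672) / (0.6000 − 0.6672) = 0.0868 · (0.032800)/(-0.067200) = -0.042367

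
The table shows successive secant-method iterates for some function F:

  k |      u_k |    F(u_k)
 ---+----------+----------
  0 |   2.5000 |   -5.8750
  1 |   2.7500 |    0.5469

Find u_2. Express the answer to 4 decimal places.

2.7287

u_2 = 2.7500 − 0.5469·(2.7500 − 2.5000) / (0.5469 − (-5.8750))
   = 2.7500 − (0.136725)/(6.421900) = 2.728710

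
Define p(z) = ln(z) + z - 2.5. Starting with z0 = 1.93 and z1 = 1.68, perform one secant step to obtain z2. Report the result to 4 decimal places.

1.8737

p(1.93) = 0.087520, p(1.68) = -0.301206
z2 = 1.680000 − (-0.301206)·(1.680000 − 1.930000) / (-0.301206 − 0.087520) = 1.680000 − (0.075302)/(-0.388726) = 1.873714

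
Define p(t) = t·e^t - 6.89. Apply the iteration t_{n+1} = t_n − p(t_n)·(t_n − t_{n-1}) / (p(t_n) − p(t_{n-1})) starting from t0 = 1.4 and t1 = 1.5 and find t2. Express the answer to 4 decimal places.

1.5160

p(1.4) = -1.212720, p(1.5) = -0.167466
t2 = 1.500000 − (-0.167466)·(1.500000 − 1.400000) / (-0.167466 − (-1.212720)) = 1.500000 − (-0.016747)/(1.045254) = 1.516022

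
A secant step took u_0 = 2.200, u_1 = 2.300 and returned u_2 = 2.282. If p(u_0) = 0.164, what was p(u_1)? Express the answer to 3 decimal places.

-0.036

The secant line through (2.200, 0.164) and (2.300, p(u_1)) crosses zero at u_2 = 2.282.
So (2.200, 0.164), (2.300, p(u_1)), (2.282, 0) are collinear:
p(u_1) = 0.164 · (2.300 − 2.282) / (2.200 − 2.282) = 0.164 · (0.01800)/(-0.08200) = -0.03600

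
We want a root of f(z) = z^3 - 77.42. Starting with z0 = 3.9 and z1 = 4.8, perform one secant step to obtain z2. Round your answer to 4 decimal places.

4.2177

f(3.9) = -18.101000, f(4.8) = 33.172000
z2 = 4.800000 − 33.172000·(4.800000 − 3.900000) / (33.172000 − (-18.101000)) = 4.800000 − (29.854800)/(51.273000) = 4.217729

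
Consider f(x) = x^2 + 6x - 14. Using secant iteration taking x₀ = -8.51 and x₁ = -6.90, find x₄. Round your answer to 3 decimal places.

f(-8.51) = 7.36010, f(-6.90) = -7.79000
x₂ = -6.90000 − (-7.79000)·(-6.90000 − (-8.51000)) / (-7.79000 − 7.36010) = -6.90000 − (-12.54190)/(-15.15010) = -7.72784
f(-7.72784) = -0.64750
x₃ = -7.72784 − (-0.64750)·(-7.72784 − (-6.90000)) / (-0.64750 − (-7.79000)) = -7.72784 − (0.53603)/(7.14250) = -7.80289
f(-7.80289) = 0.06776
x₄ = -7.80289 − 0.06776·(-7.80289 − (-7.72784)) / (0.06776 − (-0.64750)) = -7.80289 − (-0.00509)/(0.71526) = -7.79578

-7.796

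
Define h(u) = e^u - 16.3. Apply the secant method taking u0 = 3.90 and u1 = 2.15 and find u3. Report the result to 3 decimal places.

2.908

h(3.90) = 33.10245, h(2.15) = -7.71514
u2 = 2.15000 − (-7.71514)·(2.15000 − 3.90000) / (-7.71514 − 33.10245) = 2.15000 − (13.50150)/(-40.81759) = 2.48078
h(2.48078) = -4.34946
u3 = 2.48078 − (-4.34946)·(2.48078 − 2.15000) / (-4.34946 − (-7.71514)) = 2.48078 − (-1.43870)/(3.36568) = 2.90824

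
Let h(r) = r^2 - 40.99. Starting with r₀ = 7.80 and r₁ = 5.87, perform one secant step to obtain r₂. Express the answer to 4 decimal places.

6.3479

h(7.80) = 19.850000, h(5.87) = -6.533100
r₂ = 5.870000 − (-6.533100)·(5.870000 − 7.800000) / (-6.533100 − 19.850000) = 5.870000 − (12.608883)/(-26.383100) = 6.347915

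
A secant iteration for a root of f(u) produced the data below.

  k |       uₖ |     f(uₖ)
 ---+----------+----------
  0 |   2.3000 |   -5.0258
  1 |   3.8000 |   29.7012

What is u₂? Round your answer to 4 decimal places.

u₂ = 3.8000 − 29.7012·(3.8000 − 2.3000) / (29.7012 − (-5.0258))
   = 3.8000 − (44.551800)/(34.727000) = 2.517085

2.5171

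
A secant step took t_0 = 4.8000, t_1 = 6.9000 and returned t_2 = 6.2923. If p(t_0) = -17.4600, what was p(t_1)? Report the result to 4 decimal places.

The secant line through (4.8000, -17.4600) and (6.9000, p(t_1)) crosses zero at t_2 = 6.2923.
So (4.8000, -17.4600), (6.9000, p(t_1)), (6.2923, 0) are collinear:
p(t_1) = -17.4600 · (6.9000 − 6.2923) / (4.8000 − 6.2923) = -17.4600 · (0.607700)/(-1.492300) = 7.110127

7.1101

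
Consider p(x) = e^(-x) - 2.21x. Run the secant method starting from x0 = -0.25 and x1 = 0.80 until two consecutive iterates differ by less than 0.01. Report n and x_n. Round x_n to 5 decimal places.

n = 4, x_n = 0.32647

p(-0.25) = 1.8365254, p(0.80) = -1.3186710
x2 = 0.8000000 − (-1.3186710)·(1.0500000)/(-3.1551965) = 0.3611669;  |Δ| = 0.4388331
p(0.3611669) = -0.1013162
x3 = 0.3611669 − (-0.1013162)·(-0.4388331)/(1.2173548) = 0.3246444;  |Δ| = 0.0365226
p(0.3246444) = 0.0053203
x4 = 0.3246444 − 0.0053203·(-0.0365226)/(0.1066365) = 0.3264665;  |Δ| = 0.0018222
|x4 − x3| = 0.0018222 < 0.01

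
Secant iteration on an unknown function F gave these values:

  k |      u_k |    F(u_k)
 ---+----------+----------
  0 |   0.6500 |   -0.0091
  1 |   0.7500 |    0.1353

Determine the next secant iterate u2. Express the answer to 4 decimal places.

u2 = 0.7500 − 0.1353·(0.7500 − 0.6500) / (0.1353 − (-0.0091))
   = 0.7500 − (0.013530)/(0.144400) = 0.656302

0.6563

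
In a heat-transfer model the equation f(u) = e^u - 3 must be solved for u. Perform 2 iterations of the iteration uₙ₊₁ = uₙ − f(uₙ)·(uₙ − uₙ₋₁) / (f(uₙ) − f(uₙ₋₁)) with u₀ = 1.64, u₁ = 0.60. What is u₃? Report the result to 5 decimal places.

1.13490

f(1.64) = 2.1551695, f(0.60) = -1.1778812
u₂ = 0.6000000 − (-1.1778812)·(0.6000000 − 1.6400000) / (-1.1778812 − 2.1551695) = 0.6000000 − (1.2249964)/(-3.3330507) = 0.9675301
f(0.9675301) = -0.3685630
u₃ = 0.9675301 − (-0.3685630)·(0.9675301 − 0.6000000) / (-0.3685630 − (-1.1778812)) = 0.9675301 − (-0.1354580)/(0.8093182) = 1.1349031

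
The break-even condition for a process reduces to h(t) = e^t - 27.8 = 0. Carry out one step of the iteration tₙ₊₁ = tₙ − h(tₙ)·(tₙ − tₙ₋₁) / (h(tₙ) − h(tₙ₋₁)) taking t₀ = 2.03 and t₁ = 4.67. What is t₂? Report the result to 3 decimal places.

h(2.03) = -20.18591, h(4.67) = 78.89774
t₂ = 4.67000 − 78.89774·(4.67000 − 2.03000) / (78.89774 − (-20.18591)) = 4.67000 − (208.29004)/(99.08366) = 2.56784

2.568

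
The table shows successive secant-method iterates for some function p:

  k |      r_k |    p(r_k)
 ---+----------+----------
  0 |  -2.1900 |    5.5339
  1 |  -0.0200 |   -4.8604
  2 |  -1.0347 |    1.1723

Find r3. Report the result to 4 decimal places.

r3 = -1.0347 − 1.1723·(-1.0347 − (-0.0200)) / (1.1723 − (-4.8604))
   = -1.0347 − (-1.189533)/(6.032700) = -0.837519

-0.8375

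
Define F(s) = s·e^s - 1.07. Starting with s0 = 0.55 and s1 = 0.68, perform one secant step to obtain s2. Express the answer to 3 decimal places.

0.589

F(0.55) = -0.11671, F(0.68) = 0.27224
s2 = 0.68000 − 0.27224·(0.68000 − 0.55000) / (0.27224 − (-0.11671)) = 0.68000 − (0.03539)/(0.38895) = 0.58901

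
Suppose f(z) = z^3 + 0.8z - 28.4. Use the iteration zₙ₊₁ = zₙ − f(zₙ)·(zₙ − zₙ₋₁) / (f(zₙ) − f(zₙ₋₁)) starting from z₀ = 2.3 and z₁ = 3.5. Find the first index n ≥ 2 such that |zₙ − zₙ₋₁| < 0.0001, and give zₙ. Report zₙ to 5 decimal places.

n = 6, zₙ = 2.96360

f(2.3) = -14.3930000, f(3.5) = 17.2750000
z₂ = 3.5000000 − 17.2750000·(1.2000000)/(31.6680000) = 2.8453960;  |Δ| = 0.6546040
f(2.8453960) = -3.0865655
z₃ = 2.8453960 − (-3.0865655)·(-0.6546040)/(-20.3615655) = 2.9446260;  |Δ| = 0.0992300
f(2.9446260) = -0.5119709
z₄ = 2.9446260 − (-0.5119709)·(0.0992300)/(2.5745945) = 2.9643584;  |Δ| = 0.0197324
f(2.9643584) = 0.0205501
z₅ = 2.9643584 − 0.0205501·(0.0197324)/(0.5325210) = 2.9635969;  |Δ| = 0.0007615
f(2.9635969) = -0.0001282
z₆ = 2.9635969 − (-0.0001282)·(-0.0007615)/(-0.0206783) = 2.9636016;  |Δ| = 0.0000047
|z₆ − z₅| = 0.0000047 < 0.0001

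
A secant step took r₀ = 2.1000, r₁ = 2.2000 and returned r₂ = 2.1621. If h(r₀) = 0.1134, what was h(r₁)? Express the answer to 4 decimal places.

-0.0692

The secant line through (2.1000, 0.1134) and (2.2000, h(r₁)) crosses zero at r₂ = 2.1621.
So (2.1000, 0.1134), (2.2000, h(r₁)), (2.1621, 0) are collinear:
h(r₁) = 0.1134 · (2.2000 − 2.1621) / (2.1000 − 2.1621) = 0.1134 · (0.037900)/(-0.062100) = -0.069209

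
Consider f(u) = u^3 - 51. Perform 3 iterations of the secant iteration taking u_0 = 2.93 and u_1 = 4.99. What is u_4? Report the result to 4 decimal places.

3.7132

f(2.93) = -25.846243, f(4.99) = 73.251499
u_2 = 4.990000 − 73.251499·(4.990000 − 2.930000) / (73.251499 − (-25.846243)) = 4.990000 − (150.898088)/(99.097742) = 3.467280
f(3.467280) = -9.316244
u_3 = 3.467280 − (-9.316244)·(3.467280 − 4.990000) / (-9.316244 − 73.251499) = 3.467280 − (14.186029)/(-82.567743) = 3.639091
f(3.639091) = -2.807577
u_4 = 3.639091 − (-2.807577)·(3.639091 − 3.467280) / (-2.807577 − (-9.316244)) = 3.639091 − (-0.482372)/(6.508668) = 3.713203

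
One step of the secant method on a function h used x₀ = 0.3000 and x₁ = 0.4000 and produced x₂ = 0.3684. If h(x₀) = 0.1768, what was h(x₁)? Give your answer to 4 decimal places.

The secant line through (0.3000, 0.1768) and (0.4000, h(x₁)) crosses zero at x₂ = 0.3684.
So (0.3000, 0.1768), (0.4000, h(x₁)), (0.3684, 0) are collinear:
h(x₁) = 0.1768 · (0.4000 − 0.3684) / (0.3000 − 0.3684) = 0.1768 · (0.031600)/(-0.068400) = -0.081680

-0.0817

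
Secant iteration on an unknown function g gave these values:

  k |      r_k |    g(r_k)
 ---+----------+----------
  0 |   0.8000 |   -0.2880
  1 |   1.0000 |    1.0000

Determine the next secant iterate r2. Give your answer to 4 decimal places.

r2 = 1.0000 − 1.0000·(1.0000 − 0.8000) / (1.0000 − (-0.2880))
   = 1.0000 − (0.200000)/(1.288000) = 0.844720

0.8447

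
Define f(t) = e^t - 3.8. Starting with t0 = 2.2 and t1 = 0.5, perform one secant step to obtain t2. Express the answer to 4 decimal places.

f(2.2) = 5.225013, f(0.5) = -2.151279
t2 = 0.500000 − (-2.151279)·(0.500000 − 2.200000) / (-2.151279 − 5.225013) = 0.500000 − (3.657174)/(-7.376292) = 0.995801

0.9958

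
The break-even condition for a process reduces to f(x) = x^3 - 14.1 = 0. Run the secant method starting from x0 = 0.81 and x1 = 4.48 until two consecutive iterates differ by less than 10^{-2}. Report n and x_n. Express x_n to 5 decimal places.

f(0.81) = -13.5685590, f(4.48) = 75.8153920
x2 = 4.4800000 − 75.8153920·(3.6700000)/(89.3839510) = 1.3671091;  |Δ| = 3.1128909
f(1.3671091) = -11.5448905
x3 = 1.3671091 − (-11.5448905)·(-3.1128909)/(-87.3602825) = 1.7784858;  |Δ| = 0.4113767
f(1.7784858) = -8.4746286
x4 = 1.7784858 − (-8.4746286)·(0.4113767)/(3.0702619) = 2.9139801;  |Δ| = 1.1354943
f(2.9139801) = 10.6434198
x5 = 2.9139801 − 10.6434198·(1.1354943)/(19.1180484) = 2.2818265;  |Δ| = 0.6321535
f(2.2818265) = -2.2191404
x6 = 2.2818265 − (-2.2191404)·(-0.6321535)/(-12.8625602) = 2.3908901;  |Δ| = 0.1090636
f(2.3908901) = -0.4328217
x7 = 2.3908901 − (-0.4328217)·(0.1090636)/(1.7863188) = 2.4173160;  |Δ| = 0.0264259
f(2.4173160) = 0.0253854
x8 = 2.4173160 − 0.0253854·(0.0264259)/(0.4582071) = 2.4158520;  |Δ| = 0.0014640
|x8 − x7| = 0.0014640 < 10^{-2}

n = 8, x_n = 2.41585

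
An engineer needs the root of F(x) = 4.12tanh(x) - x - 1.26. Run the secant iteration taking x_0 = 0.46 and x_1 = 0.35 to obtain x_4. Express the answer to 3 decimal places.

F(0.46) = 0.05195, F(0.35) = -0.22413
x_2 = 0.35000 − (-0.22413)·(0.35000 − 0.46000) / (-0.22413 − 0.05195) = 0.35000 − (0.02465)/(-0.27608) = 0.43930
F(0.43930) = 0.00253
x_3 = 0.43930 − 0.00253·(0.43930 − 0.35000) / (0.00253 − (-0.22413)) = 0.43930 − (0.00023)/(0.22666) = 0.43831
F(0.43831) = 0.00012
x_4 = 0.43831 − 0.00012·(0.43831 − 0.43930) / (0.00012 − 0.00253) = 0.43831 − (0.00000)/(-0.00241) = 0.43826

0.438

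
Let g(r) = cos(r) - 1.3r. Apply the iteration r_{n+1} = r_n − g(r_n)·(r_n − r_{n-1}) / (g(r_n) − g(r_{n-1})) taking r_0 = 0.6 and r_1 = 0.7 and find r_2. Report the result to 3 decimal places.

g(0.6) = 0.04534, g(0.7) = -0.14516
r_2 = 0.70000 − (-0.14516)·(0.70000 − 0.60000) / (-0.14516 − 0.04534) = 0.70000 − (-0.01452)/(-0.19049) = 0.62380

0.624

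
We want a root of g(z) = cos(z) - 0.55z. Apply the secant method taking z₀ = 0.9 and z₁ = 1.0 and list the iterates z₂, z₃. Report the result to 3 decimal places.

g(0.9) = 0.12661, g(1.0) = -0.00970
z₂ = 1.00000 − (-0.00970)·(1.00000 − 0.90000) / (-0.00970 − 0.12661) = 1.00000 − (-0.00097)/(-0.13631) = 0.99289
g(0.99289) = 0.00019
z₃ = 0.99289 − 0.00019·(0.99289 − 1.00000) / (0.00019 − (-0.00970)) = 0.99289 − (0.00000)/(0.00989) = 0.99302

0.993, 0.993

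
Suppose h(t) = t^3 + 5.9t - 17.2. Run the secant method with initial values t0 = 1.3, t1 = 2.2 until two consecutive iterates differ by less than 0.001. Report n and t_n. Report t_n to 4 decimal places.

h(1.3) = -7.333000, h(2.2) = 6.428000
t2 = 2.200000 − 6.428000·(0.900000)/(13.761000) = 1.779595;  |Δ| = 0.420405
h(1.779595) = -1.064494
t3 = 1.779595 − (-1.064494)·(-0.420405)/(-7.492494) = 1.839323;  |Δ| = 0.059729
h(1.839323) = -0.125356
t4 = 1.839323 − (-0.125356)·(0.059729)/(0.939138) = 1.847296;  |Δ| = 0.007973
h(1.847296) = 0.002950
t5 = 1.847296 − 0.002950·(0.007973)/(0.128306) = 1.847113;  |Δ| = 0.000183
|t5 − t4| = 0.000183 < 0.001

n = 5, t_n = 1.8471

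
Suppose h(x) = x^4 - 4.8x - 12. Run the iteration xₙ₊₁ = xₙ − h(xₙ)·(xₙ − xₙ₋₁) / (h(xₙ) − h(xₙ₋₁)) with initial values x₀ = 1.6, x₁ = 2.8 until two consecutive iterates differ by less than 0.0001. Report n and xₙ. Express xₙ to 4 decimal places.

h(1.6) = -13.126400, h(2.8) = 36.025600
x₂ = 2.800000 − 36.025600·(1.200000)/(49.152000) = 1.920469;  |Δ| = 0.879531
h(1.920469) = -7.615429
x₃ = 1.920469 − (-7.615429)·(-0.879531)/(-43.641029) = 2.073948;  |Δ| = 0.153480
h(2.073948) = -3.454099
x₄ = 2.073948 − (-3.454099)·(0.153480)/(4.161330) = 2.201344;  |Δ| = 0.127395
h(2.201344) = 0.916431
x₅ = 2.201344 − 0.916431·(0.127395)/(4.370530) = 2.174631;  |Δ| = 0.026713
h(2.174631) = -0.074604
x₆ = 2.174631 − (-0.074604)·(-0.026713)/(-0.991035) = 2.176642;  |Δ| = 0.002011
h(2.176642) = -0.001422
x₇ = 2.176642 − (-0.001422)·(0.002011)/(0.073182) = 2.176681;  |Δ| = 0.000039
|x₇ − x₆| = 0.000039 < 0.0001

n = 7, xₙ = 2.1767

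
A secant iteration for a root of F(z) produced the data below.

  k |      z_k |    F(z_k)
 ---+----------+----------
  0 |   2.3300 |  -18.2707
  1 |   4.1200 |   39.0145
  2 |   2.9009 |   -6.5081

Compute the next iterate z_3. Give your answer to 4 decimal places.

z_3 = 2.9009 − (-6.5081)·(2.9009 − 4.1200) / (-6.5081 − 39.0145)
   = 2.9009 − (7.934025)/(-45.522600) = 3.075188

3.0752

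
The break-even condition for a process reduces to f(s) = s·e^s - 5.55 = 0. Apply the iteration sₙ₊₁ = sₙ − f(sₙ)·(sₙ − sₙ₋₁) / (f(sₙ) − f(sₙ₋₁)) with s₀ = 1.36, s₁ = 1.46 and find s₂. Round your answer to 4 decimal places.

1.3854

f(1.36) = -0.251177, f(1.46) = 0.736701
s₂ = 1.460000 − 0.736701·(1.460000 − 1.360000) / (0.736701 − (-0.251177)) = 1.460000 − (0.073670)/(0.987878) = 1.385426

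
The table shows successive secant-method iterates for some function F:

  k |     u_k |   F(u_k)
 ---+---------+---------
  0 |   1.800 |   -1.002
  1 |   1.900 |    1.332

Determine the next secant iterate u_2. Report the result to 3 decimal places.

u_2 = 1.900 − 1.332·(1.900 − 1.800) / (1.332 − (-1.002))
   = 1.900 − (0.13320)/(2.33400) = 1.84293

1.843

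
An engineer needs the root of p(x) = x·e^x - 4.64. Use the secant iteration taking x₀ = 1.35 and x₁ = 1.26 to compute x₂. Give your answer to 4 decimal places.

1.2833

p(1.35) = 0.567524, p(1.26) = -0.197969
x₂ = 1.260000 − (-0.197969)·(1.260000 − 1.350000) / (-0.197969 − 0.567524) = 1.260000 − (0.017817)/(-0.765493) = 1.283275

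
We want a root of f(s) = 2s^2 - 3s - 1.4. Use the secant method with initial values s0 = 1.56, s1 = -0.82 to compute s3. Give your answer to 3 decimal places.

-0.048

f(1.56) = -1.21280, f(-0.82) = 2.40480
s2 = -0.82000 − 2.40480·(-0.82000 − 1.56000) / (2.40480 − (-1.21280)) = -0.82000 − (-5.72342)/(3.61760) = 0.76211
f(0.76211) = -2.52471
s3 = 0.76211 − (-2.52471)·(0.76211 − (-0.82000)) / (-2.52471 − 2.40480) = 0.76211 − (-3.99435)/(-4.92951) = -0.04819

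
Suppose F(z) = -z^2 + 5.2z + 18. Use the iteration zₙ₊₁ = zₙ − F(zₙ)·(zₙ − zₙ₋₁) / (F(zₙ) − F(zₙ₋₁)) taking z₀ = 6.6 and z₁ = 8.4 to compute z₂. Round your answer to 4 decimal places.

F(6.6) = 8.760000, F(8.4) = -8.880000
z₂ = 8.400000 − (-8.880000)·(8.400000 − 6.600000) / (-8.880000 − 8.760000) = 8.400000 − (-15.984000)/(-17.640000) = 7.493878

7.4939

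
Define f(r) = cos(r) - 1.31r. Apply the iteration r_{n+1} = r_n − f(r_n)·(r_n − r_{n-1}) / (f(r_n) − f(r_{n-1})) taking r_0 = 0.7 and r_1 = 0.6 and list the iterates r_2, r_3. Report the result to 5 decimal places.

f(0.7) = -0.1521578, f(0.6) = 0.0393356
r_2 = 0.6000000 − 0.0393356·(0.6000000 − 0.7000000) / (0.0393356 − (-0.1521578)) = 0.6000000 − (-0.0039336)/(0.1914934) = 0.6205415
f(0.6205415) = 0.0006543
r_3 = 0.6205415 − 0.0006543·(0.6205415 − 0.6000000) / (0.0006543 − 0.0393356) = 0.6205415 − (0.0000134)/(-0.0386813) = 0.6208890

0.62054, 0.62089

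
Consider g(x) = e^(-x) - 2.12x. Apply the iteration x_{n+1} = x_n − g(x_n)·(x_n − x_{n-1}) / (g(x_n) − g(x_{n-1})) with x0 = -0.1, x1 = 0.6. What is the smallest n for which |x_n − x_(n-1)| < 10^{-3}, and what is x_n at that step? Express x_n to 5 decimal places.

g(-0.1) = 1.3171709, g(0.6) = -0.7231884
x2 = 0.6000000 − (-0.7231884)·(0.7000000)/(-2.0403593) = 0.3518908;  |Δ| = 0.2481092
g(0.3518908) = -0.0426516
x3 = 0.3518908 − (-0.0426516)·(-0.2481092)/(0.6805367) = 0.3363409;  |Δ| = 0.0155499
g(0.3363409) = 0.0013367
x4 = 0.3363409 − 0.0013367·(-0.0155499)/(0.0439883) = 0.3368135;  |Δ| = 0.0004725
|x4 − x3| = 0.0004725 < 10^{-3}

n = 4, x_n = 0.33681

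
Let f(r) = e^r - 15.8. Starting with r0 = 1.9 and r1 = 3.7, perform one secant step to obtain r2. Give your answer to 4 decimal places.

f(1.9) = -9.114106, f(3.7) = 24.647304
r2 = 3.700000 − 24.647304·(3.700000 − 1.900000) / (24.647304 − (-9.114106)) = 3.700000 − (44.365148)/(33.761410) = 2.385921

2.3859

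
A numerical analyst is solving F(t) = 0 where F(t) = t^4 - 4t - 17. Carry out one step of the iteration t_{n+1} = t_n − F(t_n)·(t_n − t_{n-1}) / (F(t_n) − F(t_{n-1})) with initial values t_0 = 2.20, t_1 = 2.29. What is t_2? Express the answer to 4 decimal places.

F(2.20) = -2.374400, F(2.29) = 1.340585
t_2 = 2.290000 − 1.340585·(2.290000 − 2.200000) / (1.340585 − (-2.374400)) = 2.290000 − (0.120653)/(3.714985) = 2.257523

2.2575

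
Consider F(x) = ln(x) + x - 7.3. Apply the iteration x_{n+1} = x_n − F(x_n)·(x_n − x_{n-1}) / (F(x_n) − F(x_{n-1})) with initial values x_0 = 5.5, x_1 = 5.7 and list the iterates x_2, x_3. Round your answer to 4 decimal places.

F(5.5) = -0.095252, F(5.7) = 0.140466
x_2 = 5.700000 − 0.140466·(5.700000 − 5.500000) / (0.140466 − (-0.095252)) = 5.700000 − (0.028093)/(0.235718) = 5.580818
F(5.580818) = 0.000154
x_3 = 5.580818 − 0.000154·(5.580818 − 5.700000) / (0.000154 − 0.140466) = 5.580818 − (-0.000018)/(-0.140312) = 5.580688

5.5808, 5.5807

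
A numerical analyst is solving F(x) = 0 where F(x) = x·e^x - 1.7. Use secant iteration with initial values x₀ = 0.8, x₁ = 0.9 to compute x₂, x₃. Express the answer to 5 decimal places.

0.78143, 0.77977

F(0.8) = 0.0804327, F(0.9) = 0.5136428
x₂ = 0.9000000 − 0.5136428·(0.9000000 − 0.8000000) / (0.5136428 − 0.0804327) = 0.9000000 − (0.0513643)/(0.4332101) = 0.7814333
F(0.7814333) = 0.0071202
x₃ = 0.7814333 − 0.0071202·(0.7814333 − 0.9000000) / (0.0071202 − 0.5136428) = 0.7814333 − (-0.0008442)/(-0.5065226) = 0.7797666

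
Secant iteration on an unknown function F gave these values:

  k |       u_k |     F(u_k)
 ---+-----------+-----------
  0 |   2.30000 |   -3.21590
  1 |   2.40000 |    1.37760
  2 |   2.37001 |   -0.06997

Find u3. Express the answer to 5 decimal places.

u3 = 2.37001 − (-0.06997)·(2.37001 − 2.40000) / (-0.06997 − 1.37760)
   = 2.37001 − (0.0020984)/(-1.4475700) = 2.3714596

2.37146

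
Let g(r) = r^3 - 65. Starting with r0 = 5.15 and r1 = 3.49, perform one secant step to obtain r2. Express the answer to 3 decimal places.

g(5.15) = 71.59088, g(3.49) = -22.49145
r2 = 3.49000 − (-22.49145)·(3.49000 − 5.15000) / (-22.49145 − 71.59088) = 3.49000 − (37.33581)/(-94.08233) = 3.88684

3.887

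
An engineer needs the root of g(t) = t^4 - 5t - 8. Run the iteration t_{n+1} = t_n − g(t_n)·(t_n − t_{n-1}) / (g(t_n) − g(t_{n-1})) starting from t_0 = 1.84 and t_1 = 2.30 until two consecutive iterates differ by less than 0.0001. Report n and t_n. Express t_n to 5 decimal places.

n = 6, t_n = 2.06966

g(1.84) = -5.7377126, g(2.30) = 8.4841000
t_2 = 2.3000000 − 8.4841000·(0.4600000)/(14.2218126) = 2.0255845;  |Δ| = 0.2744155
g(2.0255845) = -1.2933748
t_3 = 2.0255845 − (-1.2933748)·(-0.2744155)/(-9.7774748) = 2.0618845;  |Δ| = 0.0363000
g(2.0618845) = -0.2352963
t_4 = 2.0618845 − (-0.2352963)·(0.0363000)/(1.0580786) = 2.0699569;  |Δ| = 0.0080724
g(2.0699569) = 0.0090538
t_5 = 2.0699569 − 0.0090538·(0.0080724)/(0.2443501) = 2.0696578;  |Δ| = 0.0002991
g(2.0696578) = -0.0000596
t_6 = 2.0696578 − (-0.0000596)·(-0.0002991)/(-0.0091135) = 2.0696597;  |Δ| = 0.0000020
|t_6 − t_5| = 0.0000020 < 0.0001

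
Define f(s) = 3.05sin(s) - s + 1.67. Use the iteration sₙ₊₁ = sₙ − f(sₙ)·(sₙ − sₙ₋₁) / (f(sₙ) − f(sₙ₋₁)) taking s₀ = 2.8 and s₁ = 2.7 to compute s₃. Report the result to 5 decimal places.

2.77194

f(2.8) = -0.1082861, f(2.7) = 0.2735086
s₂ = 2.7000000 − 0.2735086·(2.7000000 − 2.8000000) / (0.2735086 − (-0.1082861)) = 2.7000000 − (-0.0273509)/(0.3817948) = 2.7716376
f(2.7716376) = 0.0011616
s₃ = 2.7716376 − 0.0011616·(2.7716376 − 2.7000000) / (0.0011616 − 0.2735086) = 2.7716376 − (0.0000832)/(-0.2723470) = 2.7719432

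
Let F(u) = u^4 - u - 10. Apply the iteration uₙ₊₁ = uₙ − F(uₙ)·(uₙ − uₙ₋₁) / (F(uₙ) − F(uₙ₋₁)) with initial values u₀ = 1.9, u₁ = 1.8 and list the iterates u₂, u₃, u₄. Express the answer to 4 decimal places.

F(1.9) = 1.132100, F(1.8) = -1.302400
u₂ = 1.800000 − (-1.302400)·(1.800000 − 1.900000) / (-1.302400 − 1.132100) = 1.800000 − (0.130240)/(-2.434500) = 1.853498
F(1.853498) = -0.051157
u₃ = 1.853498 − (-0.051157)·(1.853498 − 1.800000) / (-0.051157 − (-1.302400)) = 1.853498 − (-0.002737)/(1.251243) = 1.855685
F(1.855685) = 0.002465
u₄ = 1.855685 − 0.002465·(1.855685 − 1.853498) / (0.002465 − (-0.051157)) = 1.855685 − (0.000005)/(0.053621) = 1.855584

1.8535, 1.8557, 1.8556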